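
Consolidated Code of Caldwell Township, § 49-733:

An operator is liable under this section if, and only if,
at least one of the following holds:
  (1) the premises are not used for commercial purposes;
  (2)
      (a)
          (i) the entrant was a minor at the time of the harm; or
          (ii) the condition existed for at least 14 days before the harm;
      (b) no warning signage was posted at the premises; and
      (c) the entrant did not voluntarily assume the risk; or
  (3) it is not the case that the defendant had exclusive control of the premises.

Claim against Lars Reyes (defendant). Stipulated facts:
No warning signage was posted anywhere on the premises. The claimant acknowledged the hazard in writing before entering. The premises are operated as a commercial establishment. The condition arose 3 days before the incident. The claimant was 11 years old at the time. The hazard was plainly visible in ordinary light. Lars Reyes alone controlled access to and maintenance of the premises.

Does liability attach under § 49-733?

(1) not (commercial use) — not satisfied.
(i) entrant a minor — met.
(ii) condition ≥14 days old — not met.
(a) = T OR F = true.
(b) no signage posted — satisfied.
(c) no assumed risk — not satisfied.
(2) = T AND T AND F = false.
(3) not (exclusive control) — fails.
So Overall is not satisfied (F OR F OR F).

No — not liable.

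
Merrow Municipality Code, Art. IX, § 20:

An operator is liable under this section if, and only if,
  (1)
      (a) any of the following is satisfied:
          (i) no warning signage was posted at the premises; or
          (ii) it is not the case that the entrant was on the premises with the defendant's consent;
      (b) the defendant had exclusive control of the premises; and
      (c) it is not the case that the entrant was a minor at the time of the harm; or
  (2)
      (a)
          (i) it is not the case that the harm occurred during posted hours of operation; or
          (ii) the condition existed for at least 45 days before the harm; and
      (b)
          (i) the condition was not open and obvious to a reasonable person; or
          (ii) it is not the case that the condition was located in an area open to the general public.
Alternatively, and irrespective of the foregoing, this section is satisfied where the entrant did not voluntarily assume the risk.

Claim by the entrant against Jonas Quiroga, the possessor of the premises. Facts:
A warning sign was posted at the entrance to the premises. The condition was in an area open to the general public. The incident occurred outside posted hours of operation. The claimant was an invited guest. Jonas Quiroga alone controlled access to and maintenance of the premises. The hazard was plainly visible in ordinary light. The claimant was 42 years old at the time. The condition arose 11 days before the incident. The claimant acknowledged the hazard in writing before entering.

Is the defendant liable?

No — not liable.

(i) no signage posted — not met.
(ii) not (consent to enter) — fails.
(a): F OR F → false.
(b) exclusive control — holds.
(c) not (entrant a minor) — satisfied.
(1) = F AND T AND T = false.
(i) not (during posted hours) — holds.
(ii) condition ≥45 days old — fails.
(a): T OR F → true.
(i) not open/obvious — fails.
(ii) not (public area) — not met.
So (b) is not satisfied (F OR F).
So (2) is not satisfied (T AND F).
Overall = F OR F = false.
Exception (no assumed risk) — not satisfied.
Result: main false OR exception false → false.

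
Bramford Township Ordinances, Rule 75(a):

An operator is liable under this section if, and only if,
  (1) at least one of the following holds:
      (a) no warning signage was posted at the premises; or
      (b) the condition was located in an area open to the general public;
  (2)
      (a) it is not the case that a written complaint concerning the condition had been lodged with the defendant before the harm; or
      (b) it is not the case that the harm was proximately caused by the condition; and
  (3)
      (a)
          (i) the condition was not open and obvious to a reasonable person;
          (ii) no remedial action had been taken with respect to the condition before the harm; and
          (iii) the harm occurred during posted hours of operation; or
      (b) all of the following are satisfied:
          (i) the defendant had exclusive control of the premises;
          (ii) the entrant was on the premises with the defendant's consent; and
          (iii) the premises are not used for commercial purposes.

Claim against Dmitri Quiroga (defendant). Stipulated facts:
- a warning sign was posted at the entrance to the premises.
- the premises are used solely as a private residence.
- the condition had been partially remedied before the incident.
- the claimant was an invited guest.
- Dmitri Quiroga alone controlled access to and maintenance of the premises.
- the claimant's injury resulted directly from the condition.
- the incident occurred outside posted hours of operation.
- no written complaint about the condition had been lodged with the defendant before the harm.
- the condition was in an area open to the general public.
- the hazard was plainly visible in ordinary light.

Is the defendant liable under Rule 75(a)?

(a) no signage posted — not satisfied.
(b) public area — satisfied.
(1): F OR T → true.
(a) not (complaint lodged) — satisfied.
(b) not (proximate cause) — not satisfied.
(2): T OR F → true.
(i) not open/obvious — fails.
(ii) no remedial action — fails.
(iii) during posted hours — not met.
(a) = F AND F AND F = false.
(i) exclusive control — met.
(ii) consent to enter — satisfied.
(iii) not (commercial use) — holds.
(b): T AND T AND T → true.
(3) = F OR T = true.
So Overall is satisfied (T AND T AND T).

Yes — liable.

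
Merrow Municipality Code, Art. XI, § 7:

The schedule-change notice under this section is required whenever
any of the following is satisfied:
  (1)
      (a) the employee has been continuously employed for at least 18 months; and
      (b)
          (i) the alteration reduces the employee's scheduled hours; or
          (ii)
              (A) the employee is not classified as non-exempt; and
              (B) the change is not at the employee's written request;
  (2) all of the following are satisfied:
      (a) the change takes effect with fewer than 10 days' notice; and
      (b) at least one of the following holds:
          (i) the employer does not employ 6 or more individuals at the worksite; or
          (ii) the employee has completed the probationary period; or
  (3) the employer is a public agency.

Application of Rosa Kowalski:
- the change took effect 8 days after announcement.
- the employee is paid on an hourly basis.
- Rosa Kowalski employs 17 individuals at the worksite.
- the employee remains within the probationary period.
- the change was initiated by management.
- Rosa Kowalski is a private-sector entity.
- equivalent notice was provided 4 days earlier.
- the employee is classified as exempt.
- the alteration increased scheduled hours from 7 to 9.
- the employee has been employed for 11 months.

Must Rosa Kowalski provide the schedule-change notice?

No — not required.

(a) tenure ≥ 18 mo. — fails.
(i) hours reduced — fails.
(A) not (non-exempt) — met.
(B) not employee-requested — holds.
So (ii) is satisfied (T AND T).
So (b) is satisfied (F OR T).
(1) = F AND T = false.
(a) < 10 days' notice — met.
(i) not (≥ 6 at site) — fails.
(ii) past probation — fails.
So (b) is not satisfied (F OR F).
(2): T AND F → false.
(3) public agency — fails.
Overall = F OR F OR F = false.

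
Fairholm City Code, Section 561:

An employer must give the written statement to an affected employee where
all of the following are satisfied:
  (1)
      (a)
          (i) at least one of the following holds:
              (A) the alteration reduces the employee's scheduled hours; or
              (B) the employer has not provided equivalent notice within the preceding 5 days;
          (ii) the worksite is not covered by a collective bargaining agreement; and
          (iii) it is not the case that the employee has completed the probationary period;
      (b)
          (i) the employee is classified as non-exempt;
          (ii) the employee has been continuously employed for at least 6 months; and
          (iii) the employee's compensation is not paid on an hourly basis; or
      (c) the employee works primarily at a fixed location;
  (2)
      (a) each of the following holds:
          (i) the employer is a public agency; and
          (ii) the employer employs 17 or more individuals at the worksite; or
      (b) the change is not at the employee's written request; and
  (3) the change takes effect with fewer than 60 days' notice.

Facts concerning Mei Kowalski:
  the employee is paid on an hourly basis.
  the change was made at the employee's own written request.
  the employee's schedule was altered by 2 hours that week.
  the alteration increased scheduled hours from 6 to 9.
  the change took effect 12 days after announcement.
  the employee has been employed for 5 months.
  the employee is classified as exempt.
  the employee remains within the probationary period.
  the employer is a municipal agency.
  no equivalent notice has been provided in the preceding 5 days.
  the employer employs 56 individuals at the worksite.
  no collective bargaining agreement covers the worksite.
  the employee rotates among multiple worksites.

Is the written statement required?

Yes — required.

(A) hours reduced — not satisfied.
(B) no recent notice — satisfied.
(i) = F OR T = true.
(ii) no CBA — holds.
(iii) not (past probation) — satisfied.
(a): T AND T AND T → true.
(i) non-exempt — not met.
(ii) tenure ≥ 6 mo. — fails.
(iii) not (hourly-paid) — fails.
(b) = F AND F AND F = false.
(c) fixed location — not met.
(1): T OR F OR F → true.
(i) public agency — holds.
(ii) ≥ 17 at site — satisfied.
So (a) is satisfied (T AND T).
(b) not employee-requested — fails.
So (2) is satisfied (T OR F).
(3) < 60 days' notice — met.
Overall = T AND T AND T = true.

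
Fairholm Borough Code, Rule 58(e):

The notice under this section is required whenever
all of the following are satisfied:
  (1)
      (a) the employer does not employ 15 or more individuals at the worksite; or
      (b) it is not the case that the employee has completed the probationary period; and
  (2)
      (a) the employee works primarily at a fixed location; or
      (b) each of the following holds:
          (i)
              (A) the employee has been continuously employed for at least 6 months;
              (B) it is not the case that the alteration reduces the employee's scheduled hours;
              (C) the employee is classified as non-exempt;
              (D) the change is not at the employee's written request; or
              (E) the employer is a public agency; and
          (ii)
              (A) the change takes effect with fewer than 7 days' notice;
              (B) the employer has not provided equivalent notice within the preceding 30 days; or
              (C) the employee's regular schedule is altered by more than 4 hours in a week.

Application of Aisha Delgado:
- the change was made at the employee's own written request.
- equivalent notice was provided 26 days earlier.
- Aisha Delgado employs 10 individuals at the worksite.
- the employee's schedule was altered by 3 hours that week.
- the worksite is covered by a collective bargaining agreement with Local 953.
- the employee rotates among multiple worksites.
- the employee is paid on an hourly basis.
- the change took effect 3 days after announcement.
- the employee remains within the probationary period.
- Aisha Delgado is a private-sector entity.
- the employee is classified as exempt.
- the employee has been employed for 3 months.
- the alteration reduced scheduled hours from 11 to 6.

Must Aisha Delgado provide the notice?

(a) not (≥ 15 at site) — satisfied.
(b) not (past probation) — satisfied.
So (1) is satisfied (T OR T).
(a) fixed location — not met.
(A) tenure ≥ 6 mo. — fails.
(B) not (hours reduced) — fails.
(C) non-exempt — not met.
(D) not employee-requested — not satisfied.
(E) public agency — not met.
(i): F OR F OR F OR F OR F → false.
(A) < 7 days' notice — satisfied.
(B) no recent notice — not satisfied.
(C) schedule shift > 4h — not met.
(ii) = T OR F OR F = true.
(b): F AND T → false.
(2) = F OR F = false.
Overall: T AND F → false.

No — not required.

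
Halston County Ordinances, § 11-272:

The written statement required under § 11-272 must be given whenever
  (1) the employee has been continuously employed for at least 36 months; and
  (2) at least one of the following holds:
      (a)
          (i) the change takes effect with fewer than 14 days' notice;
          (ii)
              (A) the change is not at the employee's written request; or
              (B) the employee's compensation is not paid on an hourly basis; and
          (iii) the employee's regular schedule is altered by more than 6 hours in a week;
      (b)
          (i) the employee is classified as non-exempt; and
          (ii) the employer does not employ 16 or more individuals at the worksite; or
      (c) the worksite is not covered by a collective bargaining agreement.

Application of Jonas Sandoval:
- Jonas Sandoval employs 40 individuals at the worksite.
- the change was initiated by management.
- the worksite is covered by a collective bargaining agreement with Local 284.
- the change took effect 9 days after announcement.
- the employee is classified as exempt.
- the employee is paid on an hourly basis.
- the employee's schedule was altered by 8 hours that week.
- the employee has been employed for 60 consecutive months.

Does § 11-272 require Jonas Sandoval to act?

(1) tenure ≥ 36 mo. — met.
(i) < 14 days' notice — holds.
(A) not employee-requested — met.
(B) not (hourly-paid) — not met.
(ii) = T OR F = true.
(iii) schedule shift > 6h — satisfied.
So (a) is satisfied (T AND T AND T).
(i) non-exempt — not satisfied.
(ii) not (≥ 16 at site) — not met.
(b) = F AND F = false.
(c) no CBA — not met.
So (2) is satisfied (T OR F OR F).
Overall: T AND T → true.

Yes — required.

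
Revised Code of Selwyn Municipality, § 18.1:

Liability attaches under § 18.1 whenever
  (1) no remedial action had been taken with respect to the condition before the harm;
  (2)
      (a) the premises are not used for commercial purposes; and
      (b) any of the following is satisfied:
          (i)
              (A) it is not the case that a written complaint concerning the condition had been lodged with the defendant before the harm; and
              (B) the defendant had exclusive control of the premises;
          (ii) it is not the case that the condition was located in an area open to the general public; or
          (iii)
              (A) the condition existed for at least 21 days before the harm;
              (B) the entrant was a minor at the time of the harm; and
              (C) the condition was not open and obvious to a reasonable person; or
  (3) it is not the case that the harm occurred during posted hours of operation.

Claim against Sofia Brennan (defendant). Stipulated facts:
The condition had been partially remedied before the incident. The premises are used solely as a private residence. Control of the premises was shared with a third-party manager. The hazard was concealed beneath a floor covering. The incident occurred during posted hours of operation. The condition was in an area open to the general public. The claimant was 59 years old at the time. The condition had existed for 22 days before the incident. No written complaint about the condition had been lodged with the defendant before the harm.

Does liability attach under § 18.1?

(1) no remedial action — fails.
(a) not (commercial use) — holds.
(A) not (complaint lodged) — holds.
(B) exclusive control — fails.
So (i) is not satisfied (T AND F).
(ii) not (public area) — not satisfied.
(A) condition ≥21 days old — holds.
(B) entrant a minor — not satisfied.
(C) not open/obvious — holds.
(iii): T AND F AND T → false.
So (b) is not satisfied (F OR F OR F).
(2): T AND F → false.
(3) not (during posted hours) — not met.
So Overall is not satisfied (F OR F OR F).

No — not liable.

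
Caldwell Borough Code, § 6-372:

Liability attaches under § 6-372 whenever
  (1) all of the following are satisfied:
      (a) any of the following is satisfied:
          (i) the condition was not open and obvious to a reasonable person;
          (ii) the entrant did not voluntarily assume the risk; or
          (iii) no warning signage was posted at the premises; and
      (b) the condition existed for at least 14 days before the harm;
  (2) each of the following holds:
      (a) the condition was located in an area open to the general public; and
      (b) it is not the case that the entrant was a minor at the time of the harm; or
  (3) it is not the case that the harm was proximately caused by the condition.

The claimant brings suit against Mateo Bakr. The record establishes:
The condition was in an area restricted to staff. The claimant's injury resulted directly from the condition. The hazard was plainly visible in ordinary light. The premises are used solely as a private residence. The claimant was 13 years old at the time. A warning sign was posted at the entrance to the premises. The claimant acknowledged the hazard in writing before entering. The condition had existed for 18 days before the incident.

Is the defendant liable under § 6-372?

No — not liable.

(i) not open/obvious — not met.
(ii) no assumed risk — fails.
(iii) no signage posted — not met.
(a) = F OR F OR F = false.
(b) condition ≥14 days old — met.
So (1) is not satisfied (F AND T).
(a) public area — fails.
(b) not (entrant a minor) — fails.
(2) = F AND F = false.
(3) not (proximate cause) — fails.
So Overall is not satisfied (F OR F OR F).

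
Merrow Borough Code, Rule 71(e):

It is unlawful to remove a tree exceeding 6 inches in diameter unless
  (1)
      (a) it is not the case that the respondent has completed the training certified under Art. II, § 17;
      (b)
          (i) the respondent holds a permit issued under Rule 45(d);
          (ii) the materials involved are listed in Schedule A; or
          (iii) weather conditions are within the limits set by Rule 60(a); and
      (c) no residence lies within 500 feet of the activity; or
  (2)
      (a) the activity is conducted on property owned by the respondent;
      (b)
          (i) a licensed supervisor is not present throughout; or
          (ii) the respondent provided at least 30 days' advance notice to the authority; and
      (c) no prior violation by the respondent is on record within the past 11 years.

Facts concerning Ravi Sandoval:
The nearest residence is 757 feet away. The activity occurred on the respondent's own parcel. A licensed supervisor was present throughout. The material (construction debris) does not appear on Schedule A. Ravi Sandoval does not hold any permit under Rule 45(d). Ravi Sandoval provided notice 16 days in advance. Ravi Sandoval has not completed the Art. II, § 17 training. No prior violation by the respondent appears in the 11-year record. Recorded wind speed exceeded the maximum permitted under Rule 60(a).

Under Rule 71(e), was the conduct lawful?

(a) not (training certified) — met.
(i) holds permit — not met.
(ii) Schedule A material — not met.
(iii) weather ok — fails.
(b) = F OR F OR F = false.
(c) no residence in 500 ft — satisfied.
(1) = T AND F AND T = false.
(a) own property — met.
(i) not (supervisor present) — not met.
(ii) ≥30 days' notice — not satisfied.
(b): F OR F → false.
(c) no prior violation — met.
So (2) is not satisfied (T AND F AND T).
Overall: F OR F → false.

No — unlawful.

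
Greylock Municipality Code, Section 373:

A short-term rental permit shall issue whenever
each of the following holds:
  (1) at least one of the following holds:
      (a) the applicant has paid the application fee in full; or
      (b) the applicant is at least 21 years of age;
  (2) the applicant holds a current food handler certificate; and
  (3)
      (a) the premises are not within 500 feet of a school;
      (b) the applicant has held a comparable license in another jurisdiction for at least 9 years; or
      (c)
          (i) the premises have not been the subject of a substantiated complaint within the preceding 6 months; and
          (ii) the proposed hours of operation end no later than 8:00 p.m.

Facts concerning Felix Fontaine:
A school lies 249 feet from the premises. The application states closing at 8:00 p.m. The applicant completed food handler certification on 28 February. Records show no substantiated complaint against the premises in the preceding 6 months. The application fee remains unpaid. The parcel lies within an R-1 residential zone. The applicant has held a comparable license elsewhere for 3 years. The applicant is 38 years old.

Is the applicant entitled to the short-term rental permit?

(a) fee paid — not satisfied.
(b) age ≥ 21 — holds.
(1): F OR T → true.
(2) food handler cert. — met.
(a) ≥500 ft from school — not satisfied.
(b) prior license ≥ 9 yr — fails.
(i) no complaint in 6 mo. — satisfied.
(ii) closes by 8 p.m. — met.
(c) = T AND T = true.
(3): F OR F OR T → true.
Overall = T AND T AND T = true.

Yes — granted.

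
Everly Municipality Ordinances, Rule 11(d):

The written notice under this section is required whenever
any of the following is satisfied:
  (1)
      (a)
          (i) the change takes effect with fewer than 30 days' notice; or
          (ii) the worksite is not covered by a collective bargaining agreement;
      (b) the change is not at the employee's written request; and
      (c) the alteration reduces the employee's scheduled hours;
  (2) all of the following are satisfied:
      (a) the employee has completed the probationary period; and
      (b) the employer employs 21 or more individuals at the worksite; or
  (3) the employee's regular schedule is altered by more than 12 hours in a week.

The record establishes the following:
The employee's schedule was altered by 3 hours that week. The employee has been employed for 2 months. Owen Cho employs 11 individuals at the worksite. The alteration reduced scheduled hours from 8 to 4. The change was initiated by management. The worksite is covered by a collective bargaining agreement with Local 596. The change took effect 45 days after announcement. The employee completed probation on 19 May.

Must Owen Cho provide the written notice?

No — not required.

(i) < 30 days' notice — not met.
(ii) no CBA — not satisfied.
So (a) is not satisfied (F OR F).
(b) not employee-requested — satisfied.
(c) hours reduced — met.
(1) = F AND T AND T = false.
(a) past probation — holds.
(b) ≥ 21 at site — not satisfied.
(2): T AND F → false.
(3) schedule shift > 12h — not met.
Overall = F OR F OR F = false.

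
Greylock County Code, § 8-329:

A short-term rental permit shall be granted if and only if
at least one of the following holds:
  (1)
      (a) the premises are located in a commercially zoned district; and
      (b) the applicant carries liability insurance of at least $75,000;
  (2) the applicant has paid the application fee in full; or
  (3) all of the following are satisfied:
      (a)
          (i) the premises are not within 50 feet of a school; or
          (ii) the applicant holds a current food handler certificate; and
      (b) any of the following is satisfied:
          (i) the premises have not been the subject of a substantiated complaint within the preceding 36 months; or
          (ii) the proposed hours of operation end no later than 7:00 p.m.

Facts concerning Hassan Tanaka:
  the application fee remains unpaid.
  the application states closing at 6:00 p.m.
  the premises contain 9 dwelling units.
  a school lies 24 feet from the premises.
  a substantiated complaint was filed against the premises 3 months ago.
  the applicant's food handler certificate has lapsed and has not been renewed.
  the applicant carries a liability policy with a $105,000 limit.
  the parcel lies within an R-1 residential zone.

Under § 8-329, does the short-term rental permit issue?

(a) commercially zoned — not satisfied.
(b) insurance ≥ $75,000 — satisfied.
(1) = F AND T = false.
(2) fee paid — not satisfied.
(i) ≥50 ft from school — fails.
(ii) food handler cert. — fails.
(a): F OR F → false.
(i) no complaint in 36 mo. — not satisfied.
(ii) closes by 7 p.m. — holds.
So (b) is satisfied (F OR T).
(3): F AND T → false.
So Overall is not satisfied (F OR F OR F).

No — denied.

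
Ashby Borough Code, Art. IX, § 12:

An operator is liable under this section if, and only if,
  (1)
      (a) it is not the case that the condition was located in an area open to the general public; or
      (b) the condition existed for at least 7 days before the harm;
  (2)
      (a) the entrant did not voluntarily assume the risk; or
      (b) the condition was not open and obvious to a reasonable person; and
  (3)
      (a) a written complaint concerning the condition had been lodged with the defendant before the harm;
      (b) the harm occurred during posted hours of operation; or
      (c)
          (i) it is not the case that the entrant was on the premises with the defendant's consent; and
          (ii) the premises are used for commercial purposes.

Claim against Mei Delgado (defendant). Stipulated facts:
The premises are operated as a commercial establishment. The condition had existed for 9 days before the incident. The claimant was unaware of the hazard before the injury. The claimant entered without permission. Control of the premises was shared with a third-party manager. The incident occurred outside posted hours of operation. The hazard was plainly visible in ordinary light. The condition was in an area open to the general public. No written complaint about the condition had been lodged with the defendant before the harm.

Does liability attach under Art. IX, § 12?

Yes — liable.

(a) not (public area) — not satisfied.
(b) condition ≥7 days old — satisfied.
(1): F OR T → true.
(a) no assumed risk — met.
(b) not open/obvious — not satisfied.
So (2) is satisfied (T OR F).
(a) complaint lodged — fails.
(b) during posted hours — fails.
(i) not (consent to enter) — holds.
(ii) commercial use — holds.
(c): T AND T → true.
(3) = F OR F OR T = true.
Overall: T AND T AND T → true.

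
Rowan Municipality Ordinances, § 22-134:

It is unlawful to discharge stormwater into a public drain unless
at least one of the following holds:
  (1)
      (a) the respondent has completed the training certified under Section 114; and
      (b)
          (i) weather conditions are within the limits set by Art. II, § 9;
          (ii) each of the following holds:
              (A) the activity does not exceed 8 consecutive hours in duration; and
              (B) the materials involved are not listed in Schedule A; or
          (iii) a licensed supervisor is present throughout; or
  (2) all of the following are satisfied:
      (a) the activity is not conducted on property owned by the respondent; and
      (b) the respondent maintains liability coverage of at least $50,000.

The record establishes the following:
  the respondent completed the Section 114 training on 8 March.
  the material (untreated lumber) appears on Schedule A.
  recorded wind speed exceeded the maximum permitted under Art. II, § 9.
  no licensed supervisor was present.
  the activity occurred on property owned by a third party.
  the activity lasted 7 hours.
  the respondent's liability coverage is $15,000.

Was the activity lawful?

(a) training certified — holds.
(i) weather ok — not met.
(A) ≤ 8 hrs duration — met.
(B) not (Schedule A material) — not met.
(ii) = T AND F = false.
(iii) supervisor present — not met.
(b): F OR F OR F → false.
(1): T AND F → false.
(a) not (own property) — holds.
(b) coverage ≥ $50,000 — not met.
(2) = T AND F = false.
Overall: F OR F → false.

No — unlawful.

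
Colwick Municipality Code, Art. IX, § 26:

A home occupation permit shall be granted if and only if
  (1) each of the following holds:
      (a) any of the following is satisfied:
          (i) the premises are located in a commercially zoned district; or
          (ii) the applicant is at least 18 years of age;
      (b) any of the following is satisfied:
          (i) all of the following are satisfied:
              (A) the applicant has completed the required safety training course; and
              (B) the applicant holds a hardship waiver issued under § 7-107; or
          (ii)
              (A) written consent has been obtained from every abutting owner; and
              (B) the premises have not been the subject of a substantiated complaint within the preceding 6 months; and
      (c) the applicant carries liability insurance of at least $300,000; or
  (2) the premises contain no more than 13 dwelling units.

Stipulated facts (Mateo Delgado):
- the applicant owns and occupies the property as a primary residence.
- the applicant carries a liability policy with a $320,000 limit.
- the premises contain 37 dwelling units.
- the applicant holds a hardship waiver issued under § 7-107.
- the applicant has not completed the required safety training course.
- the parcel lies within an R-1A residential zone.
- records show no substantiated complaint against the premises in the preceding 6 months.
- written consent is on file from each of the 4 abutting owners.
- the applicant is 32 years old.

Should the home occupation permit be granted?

(i) commercially zoned — fails.
(ii) age ≥ 18 — holds.
(a): F OR T → true.
(A) safety training — fails.
(B) hardship waiver — holds.
(i): F AND T → false.
(A) all abutters consent — holds.
(B) no complaint in 6 mo. — holds.
So (ii) is satisfied (T AND T).
So (b) is satisfied (F OR T).
(c) insurance ≥ $300,000 — satisfied.
(1) = T AND T AND T = true.
(2) ≤ 13 units — not met.
Overall: T OR F → true.

Yes — granted.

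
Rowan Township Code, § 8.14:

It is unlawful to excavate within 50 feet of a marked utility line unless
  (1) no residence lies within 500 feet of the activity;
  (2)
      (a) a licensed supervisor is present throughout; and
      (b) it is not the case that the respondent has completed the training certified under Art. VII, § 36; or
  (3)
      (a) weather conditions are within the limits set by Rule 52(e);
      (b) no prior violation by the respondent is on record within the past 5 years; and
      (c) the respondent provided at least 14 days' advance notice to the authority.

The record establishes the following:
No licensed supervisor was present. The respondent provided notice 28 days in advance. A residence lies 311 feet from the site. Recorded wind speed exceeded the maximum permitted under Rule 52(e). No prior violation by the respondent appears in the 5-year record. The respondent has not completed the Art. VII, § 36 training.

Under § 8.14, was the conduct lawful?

(1) no residence in 500 ft — not met.
(a) supervisor present — fails.
(b) not (training certified) — met.
(2): F AND T → false.
(a) weather ok — not met.
(b) no prior violation — holds.
(c) ≥14 days' notice — holds.
(3) = F AND T AND T = false.
Overall: F OR F OR F → false.

No — unlawful.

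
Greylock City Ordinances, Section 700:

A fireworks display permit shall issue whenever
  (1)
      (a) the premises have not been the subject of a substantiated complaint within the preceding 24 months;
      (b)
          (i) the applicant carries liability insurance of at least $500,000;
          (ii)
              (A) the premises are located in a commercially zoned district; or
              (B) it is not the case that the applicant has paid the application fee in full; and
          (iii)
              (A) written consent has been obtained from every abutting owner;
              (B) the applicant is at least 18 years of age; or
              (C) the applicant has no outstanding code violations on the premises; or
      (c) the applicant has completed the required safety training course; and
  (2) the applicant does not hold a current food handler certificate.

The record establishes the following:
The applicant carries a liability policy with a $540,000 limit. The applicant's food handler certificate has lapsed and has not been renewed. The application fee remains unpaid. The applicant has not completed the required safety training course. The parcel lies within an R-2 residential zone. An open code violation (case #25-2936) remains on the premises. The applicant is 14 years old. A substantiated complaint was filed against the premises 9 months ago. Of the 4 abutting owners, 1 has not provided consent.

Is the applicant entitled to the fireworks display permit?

No — denied.

(a) no complaint in 24 mo. — not satisfied.
(i) insurance ≥ $500,000 — met.
(A) commercially zoned — fails.
(B) not (fee paid) — met.
(ii): F OR T → true.
(A) all abutters consent — fails.
(B) age ≥ 18 — fails.
(C) no code violations — not met.
So (iii) is not satisfied (F OR F OR F).
(b): T AND T AND F → false.
(c) safety training — fails.
(1) = F OR F OR F = false.
(2) not (food handler cert.) — met.
Overall: F AND T → false.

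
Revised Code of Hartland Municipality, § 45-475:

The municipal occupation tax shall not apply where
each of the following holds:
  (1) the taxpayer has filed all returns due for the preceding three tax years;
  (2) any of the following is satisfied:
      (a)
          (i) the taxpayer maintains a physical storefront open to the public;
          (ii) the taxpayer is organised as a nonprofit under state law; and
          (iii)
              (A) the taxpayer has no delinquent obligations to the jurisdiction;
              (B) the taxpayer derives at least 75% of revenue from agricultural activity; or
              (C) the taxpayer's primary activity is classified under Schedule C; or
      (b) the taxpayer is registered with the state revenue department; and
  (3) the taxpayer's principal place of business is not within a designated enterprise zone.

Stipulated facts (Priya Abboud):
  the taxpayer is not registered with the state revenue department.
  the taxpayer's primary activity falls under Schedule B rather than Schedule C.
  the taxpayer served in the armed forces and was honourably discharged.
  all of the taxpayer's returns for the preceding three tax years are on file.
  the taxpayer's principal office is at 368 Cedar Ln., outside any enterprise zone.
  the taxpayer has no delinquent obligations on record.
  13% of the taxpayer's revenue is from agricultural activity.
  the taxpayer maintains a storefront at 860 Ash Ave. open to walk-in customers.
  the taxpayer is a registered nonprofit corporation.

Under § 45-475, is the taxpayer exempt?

Yes — exempt.

(1) returns current — holds.
(i) has storefront — satisfied.
(ii) nonprofit — holds.
(A) no delinquency — satisfied.
(B) ≥75% agricultural — fails.
(C) Schedule C activity — not satisfied.
(iii): T OR F OR F → true.
(a): T AND T AND T → true.
(b) state-registered — not met.
(2) = T OR F = true.
(3) not (in enterprise zone) — satisfied.
Overall = T AND T AND T = true.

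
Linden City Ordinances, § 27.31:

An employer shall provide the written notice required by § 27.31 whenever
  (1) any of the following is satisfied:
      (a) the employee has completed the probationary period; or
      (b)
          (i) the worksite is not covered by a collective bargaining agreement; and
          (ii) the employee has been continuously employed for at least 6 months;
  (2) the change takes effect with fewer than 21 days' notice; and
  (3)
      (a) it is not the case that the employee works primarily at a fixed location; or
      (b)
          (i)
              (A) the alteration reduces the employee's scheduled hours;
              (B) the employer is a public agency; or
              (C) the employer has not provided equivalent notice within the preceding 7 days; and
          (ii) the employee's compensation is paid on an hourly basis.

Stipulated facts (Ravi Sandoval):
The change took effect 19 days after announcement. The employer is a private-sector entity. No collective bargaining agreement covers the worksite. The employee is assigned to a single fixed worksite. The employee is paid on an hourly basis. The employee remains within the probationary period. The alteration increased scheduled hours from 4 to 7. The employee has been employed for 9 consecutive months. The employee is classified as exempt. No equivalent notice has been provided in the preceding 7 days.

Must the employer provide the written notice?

Yes — required.

(a) past probation — not met.
(i) no CBA — holds.
(ii) tenure ≥ 6 mo. — satisfied.
(b): T AND T → true.
(1): F OR T → true.
(2) < 21 days' notice — satisfied.
(a) not (fixed location) — not met.
(A) hours reduced — fails.
(B) public agency — not satisfied.
(C) no recent notice — met.
So (i) is satisfied (F OR F OR T).
(ii) hourly-paid — holds.
So (b) is satisfied (T AND T).
(3): F OR T → true.
Overall: T AND T AND T → true.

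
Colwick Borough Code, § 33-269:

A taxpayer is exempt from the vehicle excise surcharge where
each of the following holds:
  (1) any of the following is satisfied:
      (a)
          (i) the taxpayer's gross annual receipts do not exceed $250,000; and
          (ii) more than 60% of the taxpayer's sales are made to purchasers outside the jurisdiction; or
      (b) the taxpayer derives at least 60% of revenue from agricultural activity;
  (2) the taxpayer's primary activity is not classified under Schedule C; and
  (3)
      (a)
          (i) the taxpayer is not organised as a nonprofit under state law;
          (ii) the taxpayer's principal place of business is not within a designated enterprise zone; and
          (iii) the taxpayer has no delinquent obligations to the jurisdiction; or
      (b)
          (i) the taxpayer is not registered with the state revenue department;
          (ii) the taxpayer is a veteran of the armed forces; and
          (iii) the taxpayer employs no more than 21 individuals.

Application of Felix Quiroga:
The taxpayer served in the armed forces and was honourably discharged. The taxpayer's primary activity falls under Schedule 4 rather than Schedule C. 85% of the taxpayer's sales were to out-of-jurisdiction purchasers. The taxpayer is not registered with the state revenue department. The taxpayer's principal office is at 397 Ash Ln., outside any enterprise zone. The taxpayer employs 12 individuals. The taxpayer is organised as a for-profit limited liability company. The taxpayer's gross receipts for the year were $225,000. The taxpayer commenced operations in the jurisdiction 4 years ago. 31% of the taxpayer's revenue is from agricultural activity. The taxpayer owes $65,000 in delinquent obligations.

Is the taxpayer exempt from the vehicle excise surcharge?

(i) receipts ≤ $250,000 — holds.
(ii) >60% out-of-jur. sales — met.
So (a) is satisfied (T AND T).
(b) ≥60% agricultural — not met.
(1) = T OR F = true.
(2) not (Schedule C activity) — met.
(i) not (nonprofit) — holds.
(ii) not (in enterprise zone) — satisfied.
(iii) no delinquency — fails.
(a): T AND T AND F → false.
(i) not (state-registered) — satisfied.
(ii) veteran — holds.
(iii) ≤ 21 employees — satisfied.
(b): T AND T AND T → true.
So (3) is satisfied (F OR T).
Overall: T AND T AND T → true.

Yes — exempt.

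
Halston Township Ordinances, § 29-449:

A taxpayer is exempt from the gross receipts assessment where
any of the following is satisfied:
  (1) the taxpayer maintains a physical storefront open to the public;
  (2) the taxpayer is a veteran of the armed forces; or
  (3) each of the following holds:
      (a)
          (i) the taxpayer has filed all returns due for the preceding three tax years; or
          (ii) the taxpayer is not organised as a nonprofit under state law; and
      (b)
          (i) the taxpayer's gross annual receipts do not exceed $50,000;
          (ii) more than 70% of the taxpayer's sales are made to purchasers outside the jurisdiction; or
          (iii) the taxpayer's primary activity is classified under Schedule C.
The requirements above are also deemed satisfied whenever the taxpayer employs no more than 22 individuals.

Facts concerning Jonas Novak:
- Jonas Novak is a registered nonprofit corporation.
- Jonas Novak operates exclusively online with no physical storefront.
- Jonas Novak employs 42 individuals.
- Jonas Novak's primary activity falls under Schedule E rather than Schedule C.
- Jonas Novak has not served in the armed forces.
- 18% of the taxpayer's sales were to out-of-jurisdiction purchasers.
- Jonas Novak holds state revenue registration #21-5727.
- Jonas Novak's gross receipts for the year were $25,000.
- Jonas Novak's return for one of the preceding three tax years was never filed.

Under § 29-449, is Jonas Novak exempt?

No — not exempt.

(1) has storefront — not satisfied.
(2) veteran — not met.
(i) returns current — not satisfied.
(ii) not (nonprofit) — fails.
(a) = F OR F = false.
(i) receipts ≤ $50,000 — satisfied.
(ii) >70% out-of-jur. sales — fails.
(iii) Schedule C activity — not met.
(b) = T OR F OR F = true.
So (3) is not satisfied (F AND T).
Overall = F OR F OR F = false.
Exception (≤ 22 employees) — not satisfied.
Result: main false OR exception false → false.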